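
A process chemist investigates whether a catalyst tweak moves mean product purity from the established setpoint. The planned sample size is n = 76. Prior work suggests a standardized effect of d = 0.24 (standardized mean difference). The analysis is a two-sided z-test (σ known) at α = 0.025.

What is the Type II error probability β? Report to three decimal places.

β ≈ 0.559

Noncentrality parameter: δ = d·√n = 0.24 × √76 = 2.0923
Two-sided α = 0.025 → critical value z_{0.0125} = 2.241.
Power = Φ(δ − 2.241) + Φ(−δ − 2.241) = Φ(-0.149) + Φ(-4.334) = 0.4407 + 0.0000 = 0.4407.
Type II error: β = 1 − power = 1 − 0.4407 = 0.5593.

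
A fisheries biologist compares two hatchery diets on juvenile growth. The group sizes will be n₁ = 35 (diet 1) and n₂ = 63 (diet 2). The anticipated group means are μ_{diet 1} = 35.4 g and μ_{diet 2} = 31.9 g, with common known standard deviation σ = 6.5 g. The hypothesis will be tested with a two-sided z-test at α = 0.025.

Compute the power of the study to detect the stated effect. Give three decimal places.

Power ≈ 0.623

Standardized effect: d = |μ_{diet 1} − μ_{diet 2}| / σ = |35.4 − 31.9| / 6.5 = 0.5385
Noncentrality parameter: λ = d / √(1/n₁ + 1/n₂) = 0.5385 / √(1/35 + 1/63) = 2.5541
Two-sided α = 0.025 → critical value z_{0.0125} = 2.241.
Power = Φ(λ − 2.241) + Φ(−λ − 2.241) = Φ(0.313) + Φ(-4.796) = 0.6228 + 0.0000 = 0.6228.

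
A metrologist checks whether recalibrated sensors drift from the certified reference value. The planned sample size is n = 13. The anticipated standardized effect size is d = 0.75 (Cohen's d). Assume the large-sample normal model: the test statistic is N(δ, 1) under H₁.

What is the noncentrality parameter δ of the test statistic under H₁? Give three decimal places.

The noncentrality parameter scales effect size by the design's sample-size factor: δ = d·√n = 0.75 × √13 = 2.7042

δ ≈ 2.704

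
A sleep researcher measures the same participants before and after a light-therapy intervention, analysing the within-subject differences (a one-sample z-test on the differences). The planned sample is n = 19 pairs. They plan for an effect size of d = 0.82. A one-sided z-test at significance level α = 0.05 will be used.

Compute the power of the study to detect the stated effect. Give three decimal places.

Noncentrality parameter: δ = d·√n = 0.82 × √19 = 3.5743
One-sided α = 0.05 → critical value z_{0.05} = 1.645.
Power = P(Z > 1.645 − δ) = Φ(1.929) = 0.9732.

Power ≈ 0.973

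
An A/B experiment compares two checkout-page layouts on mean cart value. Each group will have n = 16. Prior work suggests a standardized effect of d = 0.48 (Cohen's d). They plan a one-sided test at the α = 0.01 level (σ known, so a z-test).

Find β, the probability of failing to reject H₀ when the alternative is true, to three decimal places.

Noncentrality parameter: δ = d·√(n/2) = 0.48 × √(16/2) = 1.3576
Critical value for a one-sided test at α = 0.01: z_α = 2.326.
Power = P(Z > 2.326 − δ) = Φ(-0.969) = 0.1663.
Type II error: β = 1 − power = 1 − 0.1663 = 0.8337.

β ≈ 0.834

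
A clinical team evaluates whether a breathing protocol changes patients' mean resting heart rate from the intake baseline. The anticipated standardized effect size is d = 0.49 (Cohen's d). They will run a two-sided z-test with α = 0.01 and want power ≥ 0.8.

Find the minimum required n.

n = 49

For power 0.8 need Φ(δ − z_{0.005}) = 0.8, so δ = z_{0.005} + z_{0.20} = 2.576 + 0.842 = 3.417.
(For δ > 0 the lower-tail rejection region contributes negligibly to power, so the one-term inversion is standard.)
δ = d·√n ⇒ n = (δ/d)² = (3.417 / 0.49)² = 48.64.
Rounding up, n = 49.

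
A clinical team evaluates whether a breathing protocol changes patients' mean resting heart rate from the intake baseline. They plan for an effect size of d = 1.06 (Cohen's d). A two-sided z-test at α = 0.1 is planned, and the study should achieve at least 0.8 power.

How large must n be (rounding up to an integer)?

n = 6

Set Φ(δ − 1.645) = 0.8; then δ − 1.645 = Φ⁻¹(0.8) = 0.842, giving δ = 2.486.
(Ignoring the negligible lower-tail rejection probability gives the usual closed-form inversion.)
δ = d·√n ⇒ n = (δ/d)² = (2.486 / 1.06)² = 5.50.
Rounding up, n = 6.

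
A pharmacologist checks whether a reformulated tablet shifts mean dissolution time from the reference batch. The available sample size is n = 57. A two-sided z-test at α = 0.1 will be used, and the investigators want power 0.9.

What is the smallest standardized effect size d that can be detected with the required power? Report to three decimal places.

d ≈ 0.388

Need Φ(δ − 1.645) = 0.9, so δ = 1.645 + 1.282 = 2.926.
(Lower-tail contribution to power is negligible for δ > 0.)
δ = d·√n ⇒ d = δ/√n = 2.926/√57 = 0.3876.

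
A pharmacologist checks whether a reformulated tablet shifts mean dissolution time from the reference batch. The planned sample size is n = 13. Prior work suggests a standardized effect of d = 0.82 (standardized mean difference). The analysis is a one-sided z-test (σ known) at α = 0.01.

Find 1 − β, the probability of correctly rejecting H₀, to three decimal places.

Noncentrality parameter: δ = d·√n = 0.82 × √13 = 2.9566
One-sided α = 0.01 → critical value z_{0.01} = 2.326.
Power = P(Z > 2.326 − δ) = Φ(0.630) = 0.7357.

Power ≈ 0.736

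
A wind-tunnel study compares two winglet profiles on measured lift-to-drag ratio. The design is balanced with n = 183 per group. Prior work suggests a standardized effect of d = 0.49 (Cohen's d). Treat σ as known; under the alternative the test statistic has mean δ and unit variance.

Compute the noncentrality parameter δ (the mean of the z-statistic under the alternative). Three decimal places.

The noncentrality parameter scales effect size by the design's sample-size factor: δ = d·√(n/2) = 0.49 × √(183/2) = 4.6871

δ ≈ 4.687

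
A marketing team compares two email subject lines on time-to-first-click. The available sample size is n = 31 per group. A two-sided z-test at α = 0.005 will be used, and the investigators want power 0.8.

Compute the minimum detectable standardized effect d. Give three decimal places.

Required noncentrality: δ = z_{0.0025} + z_{0.20} = 2.807 + 0.842 = 3.649.
(The second rejection-region term Φ(−δ − z_{α/2}) is negligible and dropped.)
δ = d·√(n/2) ⇒ d = δ/√(n/2) = 3.649/√(31/2) = 0.9268.

d ≈ 0.927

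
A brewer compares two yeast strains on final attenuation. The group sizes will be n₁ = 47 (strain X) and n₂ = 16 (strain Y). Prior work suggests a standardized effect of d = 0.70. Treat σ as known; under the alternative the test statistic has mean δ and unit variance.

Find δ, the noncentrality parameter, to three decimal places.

δ ≈ 2.418

δ = d / √(1/n₁ + 1/n₂) = 0.70 / √(1/47 + 1/16) = 2.4184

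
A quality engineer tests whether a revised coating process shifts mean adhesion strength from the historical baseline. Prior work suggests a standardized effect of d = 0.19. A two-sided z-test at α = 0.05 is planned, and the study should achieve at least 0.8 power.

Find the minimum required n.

For power 0.8 need Φ(δ − z_{0.025}) = 0.8, so δ = z_{0.025} + z_{0.20} = 1.960 + 0.842 = 2.802.
(Ignoring the negligible lower-tail rejection probability gives the usual closed-form inversion.)
δ = d·√n ⇒ n = (δ/d)² = (2.802 / 0.19)² = 217.42.
Round up to the next whole unit.

n = 218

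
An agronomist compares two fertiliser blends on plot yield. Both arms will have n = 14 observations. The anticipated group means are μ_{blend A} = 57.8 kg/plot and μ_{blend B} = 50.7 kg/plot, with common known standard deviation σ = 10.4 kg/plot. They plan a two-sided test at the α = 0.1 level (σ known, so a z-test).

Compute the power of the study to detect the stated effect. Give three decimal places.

Power ≈ 0.564

Standardized effect: d = |μ_{blend A} − μ_{blend B}| / σ = |57.8 − 50.7| / 10.4 = 0.6827
Noncentrality parameter: δ = d·√(n/2) = 0.6827 × √(14/2) = 1.8062
Two-sided α = 0.1 → critical value z_{0.05} = 1.645.
Power = Φ(δ − 1.645) + Φ(−δ − 1.645) = Φ(0.161) + Φ(-3.451) = 0.5641 + 0.0003 = 0.5644.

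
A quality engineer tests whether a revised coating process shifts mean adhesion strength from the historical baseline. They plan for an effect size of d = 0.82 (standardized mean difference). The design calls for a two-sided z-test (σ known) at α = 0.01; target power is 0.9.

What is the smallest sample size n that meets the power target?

Set Φ(δ − 2.576) = 0.9; then δ − 2.576 = Φ⁻¹(0.9) = 1.282, giving δ = 3.857.
(The Φ(−δ − z_{α/2}) term is vanishingly small for δ > 0 and is dropped in the standard sample-size formula.)
δ = d·√n ⇒ n = (δ/d)² = (3.857 / 0.82)² = 22.13.
Rounding up, n = 23.

n = 23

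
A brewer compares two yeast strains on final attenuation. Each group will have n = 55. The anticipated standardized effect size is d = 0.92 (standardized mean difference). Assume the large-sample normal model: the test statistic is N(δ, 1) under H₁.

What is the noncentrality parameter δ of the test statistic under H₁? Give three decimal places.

δ = d·√(n/2) = 0.92 × √(55/2) = 4.8245

δ ≈ 4.825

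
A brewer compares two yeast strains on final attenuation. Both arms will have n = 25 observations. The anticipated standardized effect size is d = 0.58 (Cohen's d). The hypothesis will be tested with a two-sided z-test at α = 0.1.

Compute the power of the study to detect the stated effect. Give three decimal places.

Noncentrality parameter: δ = d·√(n/2) = 0.58 × √(25/2) = 2.0506
Two-sided α = 0.1 → critical value z_{0.05} = 1.645.
Power = Φ(δ − 1.645) + Φ(−δ − 1.645) = Φ(0.406) + Φ(-3.695) = 0.6575 + 0.0001 = 0.6576.

Power ≈ 0.658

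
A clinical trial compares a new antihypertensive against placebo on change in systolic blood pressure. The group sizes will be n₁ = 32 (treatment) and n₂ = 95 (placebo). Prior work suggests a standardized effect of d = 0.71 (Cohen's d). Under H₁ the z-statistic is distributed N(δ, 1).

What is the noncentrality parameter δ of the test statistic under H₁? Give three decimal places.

δ ≈ 3.474

δ = d / √(1/n₁ + 1/n₂) = 0.71 / √(1/32 + 1/95) = 3.4737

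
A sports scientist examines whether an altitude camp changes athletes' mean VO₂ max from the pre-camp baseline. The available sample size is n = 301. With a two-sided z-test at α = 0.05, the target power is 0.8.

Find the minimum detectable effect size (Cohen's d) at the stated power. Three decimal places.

Need Φ(δ − 1.960) = 0.8, so δ = 1.960 + 0.842 = 2.802.
(The second rejection-region term Φ(−δ − z_{α/2}) is negligible and dropped.)
δ = d·√n ⇒ d = δ/√n = 2.802/√301 = 0.1615.

d ≈ 0.161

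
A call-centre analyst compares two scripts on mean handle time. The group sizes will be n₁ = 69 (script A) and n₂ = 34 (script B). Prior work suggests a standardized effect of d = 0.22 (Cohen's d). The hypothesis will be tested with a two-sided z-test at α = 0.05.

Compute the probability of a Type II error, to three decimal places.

Noncentrality parameter: δ = d / √(1/n₁ + 1/n₂) = 0.22 / √(1/69 + 1/34) = 1.0499
Critical value for a two-sided test at α = 0.05: z_{α/2} = 1.960.
Power = Φ(δ − 1.960) + Φ(−δ − 1.960) = Φ(-0.910) + Φ(-3.010) = 0.1814 + 0.0013 = 0.1827.
Type II error: β = 1 − power = 1 − 0.1827 = 0.8173.

β ≈ 0.817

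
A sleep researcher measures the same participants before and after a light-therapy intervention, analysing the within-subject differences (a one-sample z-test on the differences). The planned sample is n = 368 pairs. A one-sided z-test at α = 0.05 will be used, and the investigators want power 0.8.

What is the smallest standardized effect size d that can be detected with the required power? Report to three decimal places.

Need Φ(δ − 1.645) = 0.8, so δ = 1.645 + 0.842 = 2.486.
δ = d·√n ⇒ d = δ/√n = 2.486/√368 = 0.1296.

d ≈ 0.130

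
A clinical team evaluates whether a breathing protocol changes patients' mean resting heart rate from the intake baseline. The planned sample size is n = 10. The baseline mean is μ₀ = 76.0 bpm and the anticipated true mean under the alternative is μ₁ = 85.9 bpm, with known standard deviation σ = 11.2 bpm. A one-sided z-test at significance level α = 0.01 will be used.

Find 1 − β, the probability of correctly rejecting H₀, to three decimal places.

Power ≈ 0.680

Standardized effect: d = |μ₁ − μ₀| / σ = |85.9 − 76.0| / 11.2 = 0.8839
Noncentrality parameter: λ = d·√n = 0.8839 × √10 = 2.7952
One-sided α = 0.01 → critical value z_{0.01} = 2.326.
Power = Φ(λ − 2.326) = Φ(0.469) = 0.6804.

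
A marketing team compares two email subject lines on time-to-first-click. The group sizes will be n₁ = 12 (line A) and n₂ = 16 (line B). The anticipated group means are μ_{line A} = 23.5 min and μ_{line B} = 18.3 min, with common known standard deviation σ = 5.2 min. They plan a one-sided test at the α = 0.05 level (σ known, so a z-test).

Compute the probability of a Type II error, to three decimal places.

β ≈ 0.165

Standardized effect: d = |μ_{line A} − μ_{line B}| / σ = |23.5 − 18.3| / 5.2 = 1.0000
Noncentrality parameter: δ = d / √(1/n₁ + 1/n₂) = 1.0000 / √(1/12 + 1/16) = 2.6186
Critical value for a one-sided test at α = 0.05: z_α = 1.645.
Power = Φ(δ − 1.645) = Φ(0.974) = 0.8349.
Type II error: β = 1 − power = 1 − 0.8349 = 0.1651.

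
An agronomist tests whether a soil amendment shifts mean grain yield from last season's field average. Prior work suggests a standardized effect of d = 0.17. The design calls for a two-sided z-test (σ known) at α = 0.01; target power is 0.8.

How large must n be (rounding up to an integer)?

n = 405

Set Φ(δ − 2.576) = 0.8; then δ − 2.576 = Φ⁻¹(0.8) = 0.842, giving δ = 3.417.
(For δ > 0 the lower-tail rejection region contributes negligibly to power, so the one-term inversion is standard.)
δ = d·√n ⇒ n = (δ/d)² = (3.417 / 0.17)² = 404.12.
Round up to the next whole unit.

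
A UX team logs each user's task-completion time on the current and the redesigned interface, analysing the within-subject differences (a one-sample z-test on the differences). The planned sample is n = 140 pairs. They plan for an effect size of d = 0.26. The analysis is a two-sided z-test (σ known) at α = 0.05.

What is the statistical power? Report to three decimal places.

Noncentrality parameter: δ = d·√n = 0.26 × √140 = 3.0764
Two-sided α = 0.05 → critical value z_{0.025} = 1.960.
Power = Φ(δ − 1.960) + Φ(−δ − 1.960) = Φ(1.116) + Φ(-5.036) = 0.8679 + 0.0000 = 0.8679.

Power ≈ 0.868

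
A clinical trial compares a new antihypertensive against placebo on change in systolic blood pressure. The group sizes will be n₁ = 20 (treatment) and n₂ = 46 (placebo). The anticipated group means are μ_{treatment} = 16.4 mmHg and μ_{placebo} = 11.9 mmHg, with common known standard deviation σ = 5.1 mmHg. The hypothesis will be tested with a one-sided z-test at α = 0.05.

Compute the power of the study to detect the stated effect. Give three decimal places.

Power ≈ 0.950

Standardized effect: d = |μ_{treatment} − μ_{placebo}| / σ = |16.4 − 11.9| / 5.1 = 0.8824
Noncentrality parameter: δ = d / √(1/n₁ + 1/n₂) = 0.8824 / √(1/20 + 1/46) = 3.2943
Critical value for a one-sided test at α = 0.05: z_α = 1.645.
Power = P(Z > 1.645 − δ) = Φ(1.649) = 0.9505.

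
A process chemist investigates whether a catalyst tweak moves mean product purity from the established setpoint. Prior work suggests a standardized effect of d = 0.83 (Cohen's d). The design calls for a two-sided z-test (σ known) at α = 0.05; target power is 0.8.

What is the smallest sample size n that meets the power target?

n = 12

For power 0.8 need Φ(δ − z_{0.025}) = 0.8, so δ = z_{0.025} + z_{0.20} = 1.960 + 0.842 = 2.802.
(Ignoring the negligible lower-tail rejection probability gives the usual closed-form inversion.)
δ = d·√n ⇒ n = (δ/d)² = (2.802 / 0.83)² = 11.39.
Round up to the next whole unit.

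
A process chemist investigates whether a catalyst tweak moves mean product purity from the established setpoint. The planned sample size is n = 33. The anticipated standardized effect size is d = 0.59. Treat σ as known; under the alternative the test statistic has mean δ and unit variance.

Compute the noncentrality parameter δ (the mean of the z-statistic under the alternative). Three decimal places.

δ ≈ 3.389

The noncentrality parameter scales effect size by the design's sample-size factor: δ = d·√n = 0.59 × √33 = 3.3893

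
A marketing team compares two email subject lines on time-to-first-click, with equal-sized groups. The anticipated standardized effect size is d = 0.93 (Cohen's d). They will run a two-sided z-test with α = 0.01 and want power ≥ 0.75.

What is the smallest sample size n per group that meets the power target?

n = 25 per group

Set Φ(δ − 2.576) = 0.75; then δ − 2.576 = Φ⁻¹(0.75) = 0.674, giving δ = 3.250.
(For δ > 0 the lower-tail rejection region contributes negligibly to power, so the one-term inversion is standard.)
δ = d·√(n/2) ⇒ n = 2(δ/d)² = 2 × (3.250 / 0.93)² = 24.43.
Rounding up, n = 25 per group.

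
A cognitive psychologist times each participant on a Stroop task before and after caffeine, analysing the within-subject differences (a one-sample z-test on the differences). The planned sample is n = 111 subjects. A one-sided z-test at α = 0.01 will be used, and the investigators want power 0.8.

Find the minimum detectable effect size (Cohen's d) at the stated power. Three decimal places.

d ≈ 0.301

Required noncentrality: δ = z_{0.01} + z_{0.20} = 2.326 + 0.842 = 3.168.
δ = d·√n ⇒ d = δ/√n = 3.168/√111 = 0.3007.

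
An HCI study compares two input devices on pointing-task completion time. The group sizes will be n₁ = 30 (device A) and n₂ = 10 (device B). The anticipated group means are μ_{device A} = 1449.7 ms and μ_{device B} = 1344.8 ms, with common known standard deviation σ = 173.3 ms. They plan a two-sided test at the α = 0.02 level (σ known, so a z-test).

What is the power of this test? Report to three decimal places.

Power ≈ 0.252

Standardized effect: d = |μ_{device A} − μ_{device B}| / σ = |1449.7 − 1344.8| / 173.3 = 0.6053
Noncentrality parameter: δ = d / √(1/n₁ + 1/n₂) = 0.6053 / √(1/30 + 1/10) = 1.6577
Critical value for a two-sided test at α = 0.02: z_{α/2} = 2.326.
Power = Φ(δ − 2.326) + Φ(−δ − 2.326) = Φ(-0.669) + Φ(-3.984) = 0.2519 + 0.0000 = 0.2519.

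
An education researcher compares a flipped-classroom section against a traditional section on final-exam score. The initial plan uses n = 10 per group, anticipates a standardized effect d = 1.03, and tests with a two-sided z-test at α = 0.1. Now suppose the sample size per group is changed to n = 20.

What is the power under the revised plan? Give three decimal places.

Power ≈ 0.947

With n = 20 per group: δ = d·√(n/2) = 1.03 × √(20/2) = 3.2571. Critical value z_{0.05} = 1.645.
Revised power = Φ(δ − 1.645) + Φ(−δ − 1.645) = Φ(1.612) + Φ(-4.902) = 0.9466 + 0.0000 = 0.9466.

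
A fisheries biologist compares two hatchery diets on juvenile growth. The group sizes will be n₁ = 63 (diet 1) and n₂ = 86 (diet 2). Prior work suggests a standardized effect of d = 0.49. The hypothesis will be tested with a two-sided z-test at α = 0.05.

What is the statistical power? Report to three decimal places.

Noncentrality parameter: δ = d / √(1/n₁ + 1/n₂) = 0.49 / √(1/63 + 1/86) = 2.9548
Two-sided α = 0.05 → critical value z_{0.025} = 1.960.
Power = Φ(δ − 1.960) + Φ(−δ − 1.960) = Φ(0.995) + Φ(-4.915) = 0.8401 + 0.0000 = 0.8401.

Power ≈ 0.840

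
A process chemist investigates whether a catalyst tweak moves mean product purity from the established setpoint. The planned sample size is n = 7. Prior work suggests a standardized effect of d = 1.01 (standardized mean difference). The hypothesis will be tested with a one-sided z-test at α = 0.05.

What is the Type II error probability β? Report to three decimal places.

Noncentrality parameter: δ = d·√n = 1.01 × √7 = 2.6722
Critical value for a one-sided test at α = 0.05: z_α = 1.645.
Power = P(Z > 1.645 − δ) = Φ(1.027) = 0.8479.
Type II error: β = 1 − power = 1 − 0.8479 = 0.1521.

β ≈ 0.152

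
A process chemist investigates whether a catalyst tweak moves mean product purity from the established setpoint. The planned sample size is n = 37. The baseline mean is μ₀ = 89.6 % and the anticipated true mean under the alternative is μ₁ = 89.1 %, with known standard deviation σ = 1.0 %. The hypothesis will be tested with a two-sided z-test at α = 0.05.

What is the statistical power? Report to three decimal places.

Power ≈ 0.860

Standardized effect: d = |μ₁ − μ₀| / σ = |89.1 − 89.6| / 1.0 = 0.5000
Noncentrality parameter: δ = d·√n = 0.5000 × √37 = 3.0414
Two-sided α = 0.05 → critical value z_{0.025} = 1.960.
Power = Φ(δ − 1.960) + Φ(−δ − 1.960) = Φ(1.081) + Φ(-5.001) = 0.8602 + 0.0000 = 0.8602.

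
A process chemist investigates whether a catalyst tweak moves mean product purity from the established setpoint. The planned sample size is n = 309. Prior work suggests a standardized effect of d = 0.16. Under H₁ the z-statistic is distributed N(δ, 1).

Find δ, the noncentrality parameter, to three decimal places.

δ ≈ 2.813

δ = d·√n = 0.16 × √309 = 2.8125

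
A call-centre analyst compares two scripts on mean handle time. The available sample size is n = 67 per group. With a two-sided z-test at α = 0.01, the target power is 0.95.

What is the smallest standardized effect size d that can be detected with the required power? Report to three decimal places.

Required noncentrality: δ = z_{0.005} + z_{0.05} = 2.576 + 1.645 = 4.221.
(The second rejection-region term Φ(−δ − z_{α/2}) is negligible and dropped.)
δ = d·√(n/2) ⇒ d = δ/√(n/2) = 4.221/√(67/2) = 0.7292.

d ≈ 0.729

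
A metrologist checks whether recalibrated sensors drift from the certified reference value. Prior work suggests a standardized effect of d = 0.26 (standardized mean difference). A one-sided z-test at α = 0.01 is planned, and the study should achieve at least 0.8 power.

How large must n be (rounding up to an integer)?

n = 149

For power 0.8 need Φ(δ − z_{0.01}) = 0.8, so δ = z_{0.01} + z_{0.20} = 2.326 + 0.842 = 3.168.
δ = d·√n ⇒ n = (δ/d)² = (3.168 / 0.26)² = 148.46.
Round up to the next whole unit.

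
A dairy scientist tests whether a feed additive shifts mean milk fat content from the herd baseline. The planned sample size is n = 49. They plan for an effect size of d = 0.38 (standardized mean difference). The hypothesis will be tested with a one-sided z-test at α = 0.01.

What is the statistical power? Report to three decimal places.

Power ≈ 0.631

Noncentrality parameter: λ = d·√n = 0.38 × √49 = 2.6600
Critical value for a one-sided test at α = 0.01: z_α = 2.326.
Power = Φ(λ − 2.326) = Φ(0.334) = 0.6307.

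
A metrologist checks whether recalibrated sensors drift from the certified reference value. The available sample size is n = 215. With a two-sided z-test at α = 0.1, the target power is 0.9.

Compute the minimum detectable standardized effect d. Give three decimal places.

d ≈ 0.200

Required noncentrality: δ = z_{0.05} + z_{0.10} = 1.645 + 1.282 = 2.926.
(The second rejection-region term Φ(−δ − z_{α/2}) is negligible and dropped.)
δ = d·√n ⇒ d = δ/√n = 2.926/√215 = 0.1996.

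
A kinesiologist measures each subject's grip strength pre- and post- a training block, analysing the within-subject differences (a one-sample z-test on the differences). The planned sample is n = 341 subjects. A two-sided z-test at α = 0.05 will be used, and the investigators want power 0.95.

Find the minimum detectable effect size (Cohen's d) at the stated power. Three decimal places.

d ≈ 0.195

Required noncentrality: δ = z_{0.025} + z_{0.05} = 1.960 + 1.645 = 3.605.
(The second rejection-region term Φ(−δ − z_{α/2}) is negligible and dropped.)
δ = d·√n ⇒ d = δ/√n = 3.605/√341 = 0.1952.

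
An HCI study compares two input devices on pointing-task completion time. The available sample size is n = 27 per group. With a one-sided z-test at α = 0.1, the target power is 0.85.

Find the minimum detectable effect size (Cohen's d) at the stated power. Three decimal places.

Required noncentrality: δ = z_{0.1} + z_{0.15} = 1.282 + 1.036 = 2.318.
δ = d·√(n/2) ⇒ d = δ/√(n/2) = 2.318/√(27/2) = 0.6309.

d ≈ 0.631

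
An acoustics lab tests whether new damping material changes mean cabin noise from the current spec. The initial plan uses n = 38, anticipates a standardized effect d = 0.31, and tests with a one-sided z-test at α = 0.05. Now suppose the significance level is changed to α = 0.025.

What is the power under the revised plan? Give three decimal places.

Power ≈ 0.480

δ = d·√n = 0.31 × √38 = 1.9110 (unchanged). New critical value: z_{0.025} = 1.960.
Revised power = Φ(δ − 1.960) = Φ(-0.049) = 0.4805.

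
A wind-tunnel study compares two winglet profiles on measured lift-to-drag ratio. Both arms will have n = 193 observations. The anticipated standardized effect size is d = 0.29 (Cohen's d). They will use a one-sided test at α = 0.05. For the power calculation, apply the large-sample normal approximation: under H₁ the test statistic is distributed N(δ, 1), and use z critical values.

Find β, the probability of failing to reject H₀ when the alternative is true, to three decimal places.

β ≈ 0.114

Noncentrality parameter: δ = d·√(n/2) = 0.29 × √(193/2) = 2.8488
One-sided α = 0.05 → critical value z_{0.05} = 1.645.
Power = Φ(δ − 1.645) = Φ(1.204) = 0.8857.
Type II error: β = 1 − power = 1 − 0.8857 = 0.1143.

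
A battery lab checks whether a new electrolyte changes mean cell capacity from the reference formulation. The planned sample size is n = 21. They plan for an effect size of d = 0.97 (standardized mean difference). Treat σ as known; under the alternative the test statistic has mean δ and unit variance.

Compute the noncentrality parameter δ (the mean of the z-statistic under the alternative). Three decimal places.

δ = d·√n = 0.97 × √21 = 4.4451

δ ≈ 4.445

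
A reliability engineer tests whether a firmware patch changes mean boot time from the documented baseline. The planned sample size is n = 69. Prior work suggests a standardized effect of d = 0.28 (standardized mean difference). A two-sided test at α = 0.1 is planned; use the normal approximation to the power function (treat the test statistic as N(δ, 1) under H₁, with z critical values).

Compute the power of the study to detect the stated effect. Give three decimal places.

Noncentrality parameter: δ = d·√n = 0.28 × √69 = 2.3259
Two-sided α = 0.1 → critical value z_{0.05} = 1.645.
Power = Φ(δ − 1.645) + Φ(−δ − 1.645) = Φ(0.681) + Φ(-3.971) = 0.7521 + 0.0000 = 0.7521.

Power ≈ 0.752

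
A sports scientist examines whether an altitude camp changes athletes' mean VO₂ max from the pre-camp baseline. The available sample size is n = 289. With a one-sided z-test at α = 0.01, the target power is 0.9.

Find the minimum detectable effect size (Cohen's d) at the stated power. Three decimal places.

d ≈ 0.212

Required noncentrality: δ = z_{0.01} + z_{0.10} = 2.326 + 1.282 = 3.608.
δ = d·√n ⇒ d = δ/√n = 3.608/√289 = 0.2122.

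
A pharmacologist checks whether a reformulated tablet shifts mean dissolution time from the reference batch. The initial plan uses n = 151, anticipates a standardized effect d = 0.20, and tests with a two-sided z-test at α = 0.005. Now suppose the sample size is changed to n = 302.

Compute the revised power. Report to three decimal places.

With n = 302: δ = d·√n = 0.20 × √302 = 3.4756. Critical value z_{0.0025} = 2.807.
Revised power = Φ(δ − 2.807) + Φ(−δ − 2.807) = Φ(0.669) + Φ(-6.283) = 0.7481 + 0.0000 = 0.7481.

Power ≈ 0.748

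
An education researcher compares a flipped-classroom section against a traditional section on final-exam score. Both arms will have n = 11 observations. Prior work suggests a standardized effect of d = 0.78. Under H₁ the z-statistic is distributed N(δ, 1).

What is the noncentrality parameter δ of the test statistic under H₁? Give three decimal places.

δ ≈ 1.829

The noncentrality parameter scales effect size by the design's sample-size factor: δ = d·√(n/2) = 0.78 × √(11/2) = 1.8293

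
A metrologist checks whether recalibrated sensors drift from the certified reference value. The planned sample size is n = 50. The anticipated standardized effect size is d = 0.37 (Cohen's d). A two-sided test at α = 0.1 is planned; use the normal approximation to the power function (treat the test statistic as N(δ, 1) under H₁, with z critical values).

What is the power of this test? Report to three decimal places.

Noncentrality parameter: δ = d·√n = 0.37 × √50 = 2.6163
Two-sided α = 0.1 → critical value z_{0.05} = 1.645.
Power = Φ(δ − 1.645) + Φ(−δ − 1.645) = Φ(0.971) + Φ(-4.261) = 0.8343 + 0.0000 = 0.8343.

Power ≈ 0.834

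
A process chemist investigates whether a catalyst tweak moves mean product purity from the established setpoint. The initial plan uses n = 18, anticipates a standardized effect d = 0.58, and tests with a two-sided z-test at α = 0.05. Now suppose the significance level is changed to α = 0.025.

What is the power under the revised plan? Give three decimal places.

Power ≈ 0.587

δ = d·√n = 0.58 × √18 = 2.4607 (unchanged). New critical value: z_{0.0125} = 2.241.
Revised power = Φ(δ − 2.241) + Φ(−δ − 2.241) = Φ(0.219) + Φ(-4.702) = 0.5868 + 0.0000 = 0.5868.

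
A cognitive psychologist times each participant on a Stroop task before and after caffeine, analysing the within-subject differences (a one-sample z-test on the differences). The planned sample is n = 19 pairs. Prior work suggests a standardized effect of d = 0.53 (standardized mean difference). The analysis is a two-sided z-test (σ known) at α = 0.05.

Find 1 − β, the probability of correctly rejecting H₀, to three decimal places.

Noncentrality parameter: δ = d·√n = 0.53 × √19 = 2.3102
Two-sided α = 0.05 → critical value z_{0.025} = 1.960.
Power = Φ(δ − 1.960) + Φ(−δ − 1.960) = Φ(0.350) + Φ(-4.270) = 0.6369 + 0.0000 = 0.6369.

Power ≈ 0.637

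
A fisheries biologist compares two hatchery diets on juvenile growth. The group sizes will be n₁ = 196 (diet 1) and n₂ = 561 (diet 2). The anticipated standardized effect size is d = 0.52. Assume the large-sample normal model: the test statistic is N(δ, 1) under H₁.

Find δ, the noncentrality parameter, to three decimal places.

δ ≈ 6.267

δ = d / √(1/n₁ + 1/n₂) = 0.52 / √(1/196 + 1/561) = 6.2671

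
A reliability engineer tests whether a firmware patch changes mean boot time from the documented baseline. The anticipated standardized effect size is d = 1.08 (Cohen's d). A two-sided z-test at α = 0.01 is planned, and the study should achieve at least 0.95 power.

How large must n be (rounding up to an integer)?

n = 16

Set Φ(δ − 2.576) = 0.95; then δ − 2.576 = Φ⁻¹(0.95) = 1.645, giving δ = 4.221.
(The Φ(−δ − z_{α/2}) term is vanishingly small for δ > 0 and is dropped in the standard sample-size formula.)
δ = d·√n ⇒ n = (δ/d)² = (4.221 / 1.08)² = 15.27.
Rounding up, n = 16.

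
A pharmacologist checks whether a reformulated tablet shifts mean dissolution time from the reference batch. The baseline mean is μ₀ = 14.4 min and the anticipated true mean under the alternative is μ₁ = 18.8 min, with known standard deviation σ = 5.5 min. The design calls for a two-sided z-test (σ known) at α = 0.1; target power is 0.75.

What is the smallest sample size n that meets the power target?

Standardized effect: d = |μ₁ − μ₀| / σ = |18.8 − 14.4| / 5.5 = 0.8000
For power 0.75 need Φ(δ − z_{0.05}) = 0.75, so δ = z_{0.05} + z_{0.25} = 1.645 + 0.674 = 2.319.
(Ignoring the negligible lower-tail rejection probability gives the usual closed-form inversion.)
δ = d·√n ⇒ n = (δ/d)² = (2.319 / 0.8000)² = 8.41.
Rounding up, n = 9.

n = 9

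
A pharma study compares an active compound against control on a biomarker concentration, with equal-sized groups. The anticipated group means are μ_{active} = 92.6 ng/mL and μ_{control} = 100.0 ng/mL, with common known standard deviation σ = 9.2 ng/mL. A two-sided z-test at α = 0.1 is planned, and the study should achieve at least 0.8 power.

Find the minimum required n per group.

Standardized effect: d = |μ_{active} − μ_{control}| / σ = |92.6 − 100.0| / 9.2 = 0.8043
Set Φ(δ − 1.645) = 0.8; then δ − 1.645 = Φ⁻¹(0.8) = 0.842, giving δ = 2.486.
(For δ > 0 the lower-tail rejection region contributes negligibly to power, so the one-term inversion is standard.)
δ = d·√(n/2) ⇒ n = 2(δ/d)² = 2 × (2.486 / 0.8043)² = 19.11.
Round up to the next whole unit.

n = 20 per group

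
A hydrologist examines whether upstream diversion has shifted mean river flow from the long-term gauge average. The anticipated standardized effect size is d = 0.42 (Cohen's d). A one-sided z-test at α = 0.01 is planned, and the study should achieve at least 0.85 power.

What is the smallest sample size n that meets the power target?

Set Φ(δ − 2.326) = 0.85; then δ − 2.326 = Φ⁻¹(0.85) = 1.036, giving δ = 3.363.
δ = d·√n ⇒ n = (δ/d)² = (3.363 / 0.42)² = 64.11.
Rounding up, n = 65.

n = 65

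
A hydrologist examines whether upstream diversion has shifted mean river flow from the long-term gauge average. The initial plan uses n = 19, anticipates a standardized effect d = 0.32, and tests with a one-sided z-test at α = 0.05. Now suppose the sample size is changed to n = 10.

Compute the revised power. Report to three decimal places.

Power ≈ 0.263

With n = 10: δ = d·√n = 0.32 × √10 = 1.0119. Critical value z_{0.05} = 1.645.
Revised power = P(Z > 1.645 − δ) = Φ(-0.633) = 0.2634.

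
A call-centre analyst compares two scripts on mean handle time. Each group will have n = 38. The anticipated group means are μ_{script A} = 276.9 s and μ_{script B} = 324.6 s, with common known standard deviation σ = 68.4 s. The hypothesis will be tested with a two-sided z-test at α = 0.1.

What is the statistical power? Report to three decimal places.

Standardized effect: d = |μ_{script A} − μ_{script B}| / σ = |276.9 − 324.6| / 68.4 = 0.6974
Noncentrality parameter: δ = d·√(n/2) = 0.6974 × √(38/2) = 3.0398
Two-sided α = 0.1 → critical value z_{0.05} = 1.645.
Power = Φ(δ − 1.645) + Φ(−δ − 1.645) = Φ(1.395) + Φ(-4.685) = 0.9185 + 0.0000 = 0.9185.

Power ≈ 0.918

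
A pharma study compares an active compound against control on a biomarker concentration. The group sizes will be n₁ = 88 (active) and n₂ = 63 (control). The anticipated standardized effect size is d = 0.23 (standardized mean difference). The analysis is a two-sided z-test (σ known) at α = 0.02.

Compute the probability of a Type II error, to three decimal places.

β ≈ 0.824

Noncentrality parameter: δ = d / √(1/n₁ + 1/n₂) = 0.23 / √(1/88 + 1/63) = 1.3936
Two-sided α = 0.02 → critical value z_{0.01} = 2.326.
Power = Φ(δ − 2.326) + Φ(−δ − 2.326) = Φ(-0.933) + Φ(-3.720) = 0.1755 + 0.0001 = 0.1756.
Type II error: β = 1 − power = 1 − 0.1756 = 0.8244.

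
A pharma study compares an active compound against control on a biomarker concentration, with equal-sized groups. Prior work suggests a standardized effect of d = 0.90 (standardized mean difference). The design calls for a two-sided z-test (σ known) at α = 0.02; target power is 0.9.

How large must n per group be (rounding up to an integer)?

For power 0.9 need Φ(δ − z_{0.01}) = 0.9, so δ = z_{0.01} + z_{0.10} = 2.326 + 1.282 = 3.608.
(Ignoring the negligible lower-tail rejection probability gives the usual closed-form inversion.)
δ = d·√(n/2) ⇒ n = 2(δ/d)² = 2 × (3.608 / 0.90)² = 32.14.
Rounding up, n = 33 per group.

n = 33 per group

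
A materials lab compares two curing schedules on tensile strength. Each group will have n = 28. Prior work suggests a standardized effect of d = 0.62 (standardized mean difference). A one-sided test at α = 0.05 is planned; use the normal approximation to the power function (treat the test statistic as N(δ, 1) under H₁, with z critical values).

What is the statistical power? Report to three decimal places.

Power ≈ 0.750

Noncentrality parameter: δ = d·√(n/2) = 0.62 × √(28/2) = 2.3198
Critical value for a one-sided test at α = 0.05: z_α = 1.645.
Power = Φ(δ − 1.645) = Φ(0.675) = 0.7502.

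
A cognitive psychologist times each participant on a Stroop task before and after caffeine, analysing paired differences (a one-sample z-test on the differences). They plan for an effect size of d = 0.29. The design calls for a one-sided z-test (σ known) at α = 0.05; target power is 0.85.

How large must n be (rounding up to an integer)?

For power 0.85 need Φ(δ − z_{0.05}) = 0.85, so δ = z_{0.05} + z_{0.15} = 1.645 + 1.036 = 2.681.
δ = d·√n ⇒ n = (δ/d)² = (2.681 / 0.29)² = 85.49.
Round up to the next whole unit.

n = 86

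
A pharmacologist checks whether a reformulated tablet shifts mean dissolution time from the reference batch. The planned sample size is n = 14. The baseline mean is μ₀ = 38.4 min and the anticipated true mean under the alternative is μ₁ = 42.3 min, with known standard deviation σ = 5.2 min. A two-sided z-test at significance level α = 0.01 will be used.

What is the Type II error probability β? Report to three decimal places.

β ≈ 0.409

Standardized effect: d = |μ₁ − μ₀| / σ = |42.3 − 38.4| / 5.2 = 0.7500
Noncentrality parameter: δ = d·√n = 0.7500 × √14 = 2.8062
Critical value for a two-sided test at α = 0.01: z_{α/2} = 2.576.
Power = Φ(δ − 2.576) + Φ(−δ − 2.576) = Φ(0.230) + Φ(-5.382) = 0.5911 + 0.0000 = 0.5911.
Type II error: β = 1 − power = 1 − 0.5911 = 0.4089.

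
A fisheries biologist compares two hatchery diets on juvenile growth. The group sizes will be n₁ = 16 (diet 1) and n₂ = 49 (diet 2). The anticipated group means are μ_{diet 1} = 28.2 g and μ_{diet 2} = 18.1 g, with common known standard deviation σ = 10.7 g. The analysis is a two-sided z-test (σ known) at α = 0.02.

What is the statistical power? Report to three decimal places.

Standardized effect: d = |μ_{diet 1} − μ_{diet 2}| / σ = |28.2 − 18.1| / 10.7 = 0.9439
Noncentrality parameter: δ = d / √(1/n₁ + 1/n₂) = 0.9439 / √(1/16 + 1/49) = 3.2782
Critical value for a two-sided test at α = 0.02: z_{α/2} = 2.326.
Power = Φ(δ − 2.326) + Φ(−δ − 2.326) = Φ(0.952) + Φ(-5.605) = 0.8294 + 0.0000 = 0.8294.

Power ≈ 0.829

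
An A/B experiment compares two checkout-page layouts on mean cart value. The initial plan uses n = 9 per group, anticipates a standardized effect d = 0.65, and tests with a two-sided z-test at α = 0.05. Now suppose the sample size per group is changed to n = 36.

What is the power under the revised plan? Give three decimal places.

With n = 36 per group: δ = d·√(n/2) = 0.65 × √(36/2) = 2.7577. Critical value z_{0.025} = 1.960.
Revised power = Φ(δ − 1.960) + Φ(−δ − 1.960) = Φ(0.798) + Φ(-4.718) = 0.7875 + 0.0000 = 0.7875.

Power ≈ 0.787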